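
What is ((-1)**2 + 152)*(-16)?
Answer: -2448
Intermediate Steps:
((-1)**2 + 152)*(-16) = (1 + 152)*(-16) = 153*(-16) = -2448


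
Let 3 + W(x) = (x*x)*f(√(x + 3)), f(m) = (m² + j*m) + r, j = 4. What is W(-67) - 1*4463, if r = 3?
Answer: -278295 + 143648*I ≈ -2.783e+5 + 1.4365e+5*I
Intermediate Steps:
f(m) = 3 + m² + 4*m (f(m) = (m² + 4*m) + 3 = 3 + m² + 4*m)
W(x) = -3 + x²*(6 + x + 4*√(3 + x)) (W(x) = -3 + (x*x)*(3 + (√(x + 3))² + 4*√(x + 3)) = -3 + x²*(3 + (√(3 + x))² + 4*√(3 + x)) = -3 + x²*(3 + (3 + x) + 4*√(3 + x)) = -3 + x²*(6 + x + 4*√(3 + x)))
W(-67) - 1*4463 = (-3 + (-67)²*(6 - 67 + 4*√(3 - 67))) - 1*4463 = (-3 + 4489*(6 - 67 + 4*√(-64))) - 4463 = (-3 + 4489*(6 - 67 + 4*(8*I))) - 4463 = (-3 + 4489*(6 - 67 + 32*I)) - 4463 = (-3 + 4489*(-61 + 32*I)) - 4463 = (-3 + (-273829 + 143648*I)) - 4463 = (-273832 + 143648*I) - 4463 = -278295 + 143648*I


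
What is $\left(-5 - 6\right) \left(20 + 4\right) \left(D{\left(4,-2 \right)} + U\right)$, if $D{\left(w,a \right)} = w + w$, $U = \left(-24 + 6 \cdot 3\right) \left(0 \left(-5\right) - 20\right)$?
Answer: $-33792$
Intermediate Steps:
$U = 120$ ($U = \left(-24 + 18\right) \left(0 - 20\right) = \left(-6\right) \left(-20\right) = 120$)
$D{\left(w,a \right)} = 2 w$
$\left(-5 - 6\right) \left(20 + 4\right) \left(D{\left(4,-2 \right)} + U\right) = \left(-5 - 6\right) \left(20 + 4\right) \left(2 \cdot 4 + 120\right) = \left(-11\right) 24 \left(8 + 120\right) = \left(-264\right) 128 = -33792$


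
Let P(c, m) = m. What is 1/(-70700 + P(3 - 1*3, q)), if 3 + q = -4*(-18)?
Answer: -1/70631 ≈ -1.4158e-5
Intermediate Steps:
q = 69 (q = -3 - 4*(-18) = -3 + 72 = 69)
1/(-70700 + P(3 - 1*3, q)) = 1/(-70700 + 69) = 1/(-70631) = -1/70631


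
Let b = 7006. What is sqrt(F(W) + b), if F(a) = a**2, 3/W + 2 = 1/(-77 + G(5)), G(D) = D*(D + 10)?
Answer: sqrt(175186)/5 ≈ 83.710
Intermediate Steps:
G(D) = D*(10 + D)
W = -6/5 (W = 3/(-2 + 1/(-77 + 5*(10 + 5))) = 3/(-2 + 1/(-77 + 5*15)) = 3/(-2 + 1/(-77 + 75)) = 3/(-2 + 1/(-2)) = 3/(-2 - 1/2) = 3/(-5/2) = 3*(-2/5) = -6/5 ≈ -1.2000)
sqrt(F(W) + b) = sqrt((-6/5)**2 + 7006) = sqrt(36/25 + 7006) = sqrt(175186/25) = sqrt(175186)/5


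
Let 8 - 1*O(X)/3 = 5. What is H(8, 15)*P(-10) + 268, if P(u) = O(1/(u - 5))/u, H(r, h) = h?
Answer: 509/2 ≈ 254.50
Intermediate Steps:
O(X) = 9 (O(X) = 24 - 3*5 = 24 - 15 = 9)
P(u) = 9/u
H(8, 15)*P(-10) + 268 = 15*(9/(-10)) + 268 = 15*(9*(-1/10)) + 268 = 15*(-9/10) + 268 = -27/2 + 268 = 509/2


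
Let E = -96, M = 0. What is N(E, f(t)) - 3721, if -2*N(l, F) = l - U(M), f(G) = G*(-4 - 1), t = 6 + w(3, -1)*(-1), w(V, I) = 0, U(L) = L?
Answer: -3673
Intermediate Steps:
t = 6 (t = 6 + 0*(-1) = 6 + 0 = 6)
f(G) = -5*G (f(G) = G*(-5) = -5*G)
N(l, F) = -l/2 (N(l, F) = -(l - 1*0)/2 = -(l + 0)/2 = -l/2)
N(E, f(t)) - 3721 = -1/2*(-96) - 3721 = 48 - 3721 = -3673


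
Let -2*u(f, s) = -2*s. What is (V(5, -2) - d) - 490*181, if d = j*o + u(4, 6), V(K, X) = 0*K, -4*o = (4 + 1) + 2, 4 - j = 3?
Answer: -354777/4 ≈ -88694.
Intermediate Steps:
u(f, s) = s (u(f, s) = -(-1)*s = s)
j = 1 (j = 4 - 1*3 = 4 - 3 = 1)
o = -7/4 (o = -((4 + 1) + 2)/4 = -(5 + 2)/4 = -¼*7 = -7/4 ≈ -1.7500)
V(K, X) = 0
d = 17/4 (d = 1*(-7/4) + 6 = -7/4 + 6 = 17/4 ≈ 4.2500)
(V(5, -2) - d) - 490*181 = (0 - 1*17/4) - 490*181 = (0 - 17/4) - 88690 = -17/4 - 88690 = -354777/4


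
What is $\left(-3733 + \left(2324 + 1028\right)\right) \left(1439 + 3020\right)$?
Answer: $-1698879$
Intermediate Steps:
$\left(-3733 + \left(2324 + 1028\right)\right) \left(1439 + 3020\right) = \left(-3733 + 3352\right) 4459 = \left(-381\right) 4459 = -1698879$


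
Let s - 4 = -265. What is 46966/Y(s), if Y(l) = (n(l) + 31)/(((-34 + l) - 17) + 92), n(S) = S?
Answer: 44924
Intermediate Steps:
s = -261 (s = 4 - 265 = -261)
Y(l) = (31 + l)/(41 + l) (Y(l) = (l + 31)/(((-34 + l) - 17) + 92) = (31 + l)/((-51 + l) + 92) = (31 + l)/(41 + l))
46966/Y(s) = 46966/(((31 - 261)/(41 - 261))) = 46966/((-230/(-220))) = 46966/((-1/220*(-230))) = 46966/(23/22) = 46966*(22/23) = 44924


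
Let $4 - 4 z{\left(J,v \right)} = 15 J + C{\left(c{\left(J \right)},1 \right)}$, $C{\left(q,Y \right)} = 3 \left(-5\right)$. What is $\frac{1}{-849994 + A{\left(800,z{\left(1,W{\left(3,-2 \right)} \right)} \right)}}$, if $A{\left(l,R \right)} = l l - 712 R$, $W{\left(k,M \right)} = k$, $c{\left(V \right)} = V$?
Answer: $- \frac{1}{210706} \approx -4.7459 \cdot 10^{-6}$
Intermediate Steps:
$C{\left(q,Y \right)} = -15$
$z{\left(J,v \right)} = \frac{19}{4} - \frac{15 J}{4}$ ($z{\left(J,v \right)} = 1 - \frac{15 J - 15}{4} = 1 - \frac{-15 + 15 J}{4} = 1 - \left(- \frac{15}{4} + \frac{15 J}{4}\right) = \frac{19}{4} - \frac{15 J}{4}$)
$A{\left(l,R \right)} = l^{2} - 712 R$
$\frac{1}{-849994 + A{\left(800,z{\left(1,W{\left(3,-2 \right)} \right)} \right)}} = \frac{1}{-849994 + \left(800^{2} - 712 \left(\frac{19}{4} - \frac{15}{4}\right)\right)} = \frac{1}{-849994 + \left(640000 - 712 \left(\frac{19}{4} - \frac{15}{4}\right)\right)} = \frac{1}{-849994 + \left(640000 - 712\right)} = \frac{1}{-849994 + 639288} = \frac{1}{-210706} = - \frac{1}{210706}$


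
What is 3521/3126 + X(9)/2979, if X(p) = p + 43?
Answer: 3550537/3104118 ≈ 1.1438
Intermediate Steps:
X(p) = 43 + p
3521/3126 + X(9)/2979 = 3521/3126 + (43 + 9)/2979 = 3521*(1/3126) + 52*(1/2979) = 3521/3126 + 52/2979 = 3550537/3104118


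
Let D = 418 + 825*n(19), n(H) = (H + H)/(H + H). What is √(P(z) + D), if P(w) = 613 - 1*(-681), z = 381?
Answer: √2537 ≈ 50.369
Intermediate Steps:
P(w) = 1294 (P(w) = 613 + 681 = 1294)
n(H) = 1 (n(H) = (2*H)/((2*H)) = (2*H)*(1/(2*H)) = 1)
D = 1243 (D = 418 + 825*1 = 418 + 825 = 1243)
√(P(z) + D) = √(1294 + 1243) = √2537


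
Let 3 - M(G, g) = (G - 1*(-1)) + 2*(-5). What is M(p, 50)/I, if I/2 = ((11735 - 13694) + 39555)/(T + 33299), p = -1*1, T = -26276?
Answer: 2341/1928 ≈ 1.2142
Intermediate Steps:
p = -1
M(G, g) = 12 - G (M(G, g) = 3 - ((G - 1*(-1)) + 2*(-5)) = 3 - ((G + 1) - 10) = 3 - ((1 + G) - 10) = 3 - (-9 + G) = 3 + (9 - G) = 12 - G)
I = 25064/2341 (I = 2*(((11735 - 13694) + 39555)/(-26276 + 33299)) = 2*((-1959 + 39555)/7023) = 2*(37596*(1/7023)) = 2*(12532/2341) = 25064/2341 ≈ 10.707)
M(p, 50)/I = (12 - 1*(-1))/(25064/2341) = (12 + 1)*(2341/25064) = 13*(2341/25064) = 2341/1928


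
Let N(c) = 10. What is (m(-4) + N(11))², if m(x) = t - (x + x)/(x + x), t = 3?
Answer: 144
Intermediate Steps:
m(x) = 2 (m(x) = 3 - (x + x)/(x + x) = 3 - 2*x/(2*x) = 3 - 2*x*1/(2*x) = 3 - 1*1 = 3 - 1 = 2)
(m(-4) + N(11))² = (2 + 10)² = 12² = 144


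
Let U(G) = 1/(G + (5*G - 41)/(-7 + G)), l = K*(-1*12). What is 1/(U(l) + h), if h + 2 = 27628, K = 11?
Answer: 17647/487515883 ≈ 3.6198e-5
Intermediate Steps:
l = -132 (l = 11*(-1*12) = 11*(-12) = -132)
U(G) = 1/(G + (-41 + 5*G)/(-7 + G))
h = 27626 (h = -2 + 27628 = 27626)
1/(U(l) + h) = 1/((7 - 1*(-132))/(41 - 1*(-132)**2 + 2*(-132)) + 27626) = 1/((7 + 132)/(41 - 1*17424 - 264) + 27626) = 1/(139/(41 - 17424 - 264) + 27626) = 1/(139/(-17647) + 27626) = 1/(-1/17647*139 + 27626) = 1/(-139/17647 + 27626) = 1/(487515883/17647) = 17647/487515883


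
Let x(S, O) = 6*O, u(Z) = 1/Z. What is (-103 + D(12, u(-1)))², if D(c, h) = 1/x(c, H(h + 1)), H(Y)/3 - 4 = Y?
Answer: 54982225/5184 ≈ 10606.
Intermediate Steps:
H(Y) = 12 + 3*Y
D(c, h) = 1/(90 + 18*h) (D(c, h) = 1/(6*(12 + 3*(h + 1))) = 1/(6*(12 + 3*(1 + h))) = 1/(6*(12 + (3 + 3*h))) = 1/(6*(15 + 3*h)) = 1/(90 + 18*h))
(-103 + D(12, u(-1)))² = (-103 + 1/(18*(5 + 1/(-1))))² = (-103 + 1/(18*(5 - 1)))² = (-103 + (1/18)/4)² = (-103 + (1/18)*(¼))² = (-103 + 1/72)² = (-7415/72)² = 54982225/5184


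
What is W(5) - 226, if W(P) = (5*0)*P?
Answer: -226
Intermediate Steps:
W(P) = 0 (W(P) = 0*P = 0)
W(5) - 226 = 0 - 226 = -226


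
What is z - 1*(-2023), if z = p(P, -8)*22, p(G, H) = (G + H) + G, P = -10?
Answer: 1407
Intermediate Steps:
p(G, H) = H + 2*G
z = -616 (z = (-8 + 2*(-10))*22 = (-8 - 20)*22 = -28*22 = -616)
z - 1*(-2023) = -616 - 1*(-2023) = -616 + 2023 = 1407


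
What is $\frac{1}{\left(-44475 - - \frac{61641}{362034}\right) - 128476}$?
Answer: $- \frac{40226}{6957120077} \approx -5.782 \cdot 10^{-6}$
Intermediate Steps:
$\frac{1}{\left(-44475 - - \frac{61641}{362034}\right) - 128476} = \frac{1}{\left(-44475 - \left(-61641\right) \frac{1}{362034}\right) - 128476} = \frac{1}{\left(-44475 - - \frac{6849}{40226}\right) - 128476} = \frac{1}{\left(-44475 + \frac{6849}{40226}\right) - 128476} = \frac{1}{- \frac{1789044501}{40226} - 128476} = \frac{1}{- \frac{6957120077}{40226}} = - \frac{40226}{6957120077}$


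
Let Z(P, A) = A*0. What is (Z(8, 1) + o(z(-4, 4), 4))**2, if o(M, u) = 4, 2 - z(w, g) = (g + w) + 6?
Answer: 16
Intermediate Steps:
z(w, g) = -4 - g - w (z(w, g) = 2 - ((g + w) + 6) = 2 - (6 + g + w) = 2 + (-6 - g - w) = -4 - g - w)
Z(P, A) = 0
(Z(8, 1) + o(z(-4, 4), 4))**2 = (0 + 4)**2 = 4**2 = 16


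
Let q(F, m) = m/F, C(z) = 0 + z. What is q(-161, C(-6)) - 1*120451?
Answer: -19392605/161 ≈ -1.2045e+5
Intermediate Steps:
C(z) = z
q(-161, C(-6)) - 1*120451 = -6/(-161) - 1*120451 = -6*(-1/161) - 120451 = 6/161 - 120451 = -19392605/161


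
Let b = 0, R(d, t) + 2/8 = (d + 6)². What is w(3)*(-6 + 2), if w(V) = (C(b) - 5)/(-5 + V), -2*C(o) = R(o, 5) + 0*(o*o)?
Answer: -183/4 ≈ -45.750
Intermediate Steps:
R(d, t) = -¼ + (6 + d)² (R(d, t) = -¼ + (d + 6)² = -¼ + (6 + d)²)
C(o) = ⅛ - (6 + o)²/2 (C(o) = -((-¼ + (6 + o)²) + 0*(o*o))/2 = -((-¼ + (6 + o)²) + 0*o²)/2 = -((-¼ + (6 + o)²) + 0)/2 = -(-¼ + (6 + o)²)/2 = ⅛ - (6 + o)²/2)
w(V) = -183/(8*(-5 + V)) (w(V) = ((⅛ - (6 + 0)²/2) - 5)/(-5 + V) = ((⅛ - ½*6²) - 5)/(-5 + V) = ((⅛ - ½*36) - 5)/(-5 + V) = ((⅛ - 18) - 5)/(-5 + V) = (-143/8 - 5)/(-5 + V) = -183/(8*(-5 + V)))
w(3)*(-6 + 2) = (-183/(-40 + 8*3))*(-6 + 2) = -183/(-40 + 24)*(-4) = -183/(-16)*(-4) = -183*(-1/16)*(-4) = (183/16)*(-4) = -183/4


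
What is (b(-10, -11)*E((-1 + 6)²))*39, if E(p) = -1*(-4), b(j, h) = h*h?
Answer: 18876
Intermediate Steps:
b(j, h) = h²
E(p) = 4
(b(-10, -11)*E((-1 + 6)²))*39 = ((-11)²*4)*39 = (121*4)*39 = 484*39 = 18876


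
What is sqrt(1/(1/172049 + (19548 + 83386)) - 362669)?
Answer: I*sqrt(113745032654571046762348758)/17709691767 ≈ 602.22*I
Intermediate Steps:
sqrt(1/(1/172049 + (19548 + 83386)) - 362669) = sqrt(1/(1/172049 + 102934) - 362669) = sqrt(1/(17709691767/172049) - 362669) = sqrt(172049/17709691767 - 362669) = sqrt(-6422756203274074/17709691767) = I*sqrt(113745032654571046762348758)/17709691767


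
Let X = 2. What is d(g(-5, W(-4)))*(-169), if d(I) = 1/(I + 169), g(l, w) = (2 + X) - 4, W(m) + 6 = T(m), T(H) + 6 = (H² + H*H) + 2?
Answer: -1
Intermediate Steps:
T(H) = -4 + 2*H² (T(H) = -6 + ((H² + H*H) + 2) = -6 + ((H² + H²) + 2) = -6 + (2*H² + 2) = -6 + (2 + 2*H²) = -4 + 2*H²)
W(m) = -10 + 2*m² (W(m) = -6 + (-4 + 2*m²) = -10 + 2*m²)
g(l, w) = 0 (g(l, w) = (2 + 2) - 4 = 4 - 4 = 0)
d(I) = 1/(169 + I)
d(g(-5, W(-4)))*(-169) = -169/(169 + 0) = -169/169 = (1/169)*(-169) = -1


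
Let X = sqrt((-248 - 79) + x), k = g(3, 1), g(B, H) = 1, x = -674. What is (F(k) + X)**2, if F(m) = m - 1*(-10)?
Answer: (11 + I*sqrt(1001))**2 ≈ -880.0 + 696.05*I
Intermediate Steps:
k = 1
F(m) = 10 + m (F(m) = m + 10 = 10 + m)
X = I*sqrt(1001) (X = sqrt((-248 - 79) - 674) = sqrt(-327 - 674) = sqrt(-1001) = I*sqrt(1001) ≈ 31.639*I)
(F(k) + X)**2 = ((10 + 1) + I*sqrt(1001))**2 = (11 + I*sqrt(1001))**2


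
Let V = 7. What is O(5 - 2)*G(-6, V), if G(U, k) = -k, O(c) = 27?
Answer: -189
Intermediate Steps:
O(5 - 2)*G(-6, V) = 27*(-1*7) = 27*(-7) = -189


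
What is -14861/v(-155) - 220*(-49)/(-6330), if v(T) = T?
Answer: 9239923/98115 ≈ 94.174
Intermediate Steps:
-14861/v(-155) - 220*(-49)/(-6330) = -14861/(-155) - 220*(-49)/(-6330) = -14861*(-1/155) + 10780*(-1/6330) = 14861/155 - 1078/633 = 9239923/98115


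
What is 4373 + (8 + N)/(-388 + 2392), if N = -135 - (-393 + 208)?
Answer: 4381775/1002 ≈ 4373.0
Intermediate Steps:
N = 50 (N = -135 - 1*(-185) = -135 + 185 = 50)
4373 + (8 + N)/(-388 + 2392) = 4373 + (8 + 50)/(-388 + 2392) = 4373 + 58/2004 = 4373 + 58*(1/2004) = 4373 + 29/1002 = 4381775/1002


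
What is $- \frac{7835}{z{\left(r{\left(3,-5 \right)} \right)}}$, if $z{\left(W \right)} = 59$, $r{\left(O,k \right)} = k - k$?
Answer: $- \frac{7835}{59} \approx -132.8$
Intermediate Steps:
$r{\left(O,k \right)} = 0$
$- \frac{7835}{z{\left(r{\left(3,-5 \right)} \right)}} = - \frac{7835}{59}$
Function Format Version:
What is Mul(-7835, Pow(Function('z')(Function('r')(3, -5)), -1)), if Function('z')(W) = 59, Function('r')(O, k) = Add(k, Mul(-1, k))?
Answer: Rational(-7835, 59) ≈ -132.80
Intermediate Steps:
Function('r')(O, k) = 0
Mul(-7835, Pow(Function('z')(Function('r')(3, -5)), -1)) = Mul(-7835, Pow(59, -1)) = Mul(-7835, Rational(1, 59)) = Rational(-7835, 59)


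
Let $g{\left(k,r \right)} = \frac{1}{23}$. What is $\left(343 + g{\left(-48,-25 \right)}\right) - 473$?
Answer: $- \frac{2989}{23} \approx -129.96$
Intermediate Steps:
$g{\left(k,r \right)} = \frac{1}{23}$
$\left(343 + g{\left(-48,-25 \right)}\right) - 473 = \left(343 + \frac{1}{23}\right) - 473 = \frac{7890}{23} - 473 = - \frac{2989}{23}$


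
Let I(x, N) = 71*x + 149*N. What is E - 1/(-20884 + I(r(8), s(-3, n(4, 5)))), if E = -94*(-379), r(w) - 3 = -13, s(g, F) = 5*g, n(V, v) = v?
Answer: 848931955/23829 ≈ 35626.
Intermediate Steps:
r(w) = -10 (r(w) = 3 - 13 = -10)
E = 35626
E - 1/(-20884 + I(r(8), s(-3, n(4, 5)))) = 35626 - 1/(-20884 + (71*(-10) + 149*(5*(-3)))) = 35626 - 1/(-20884 + (-710 + 149*(-15))) = 35626 - 1/(-20884 + (-710 - 2235)) = 35626 - 1/(-20884 - 2945) = 35626 - 1/(-23829) = 35626 - 1*(-1/23829) = 35626 + 1/23829 = 848931955/23829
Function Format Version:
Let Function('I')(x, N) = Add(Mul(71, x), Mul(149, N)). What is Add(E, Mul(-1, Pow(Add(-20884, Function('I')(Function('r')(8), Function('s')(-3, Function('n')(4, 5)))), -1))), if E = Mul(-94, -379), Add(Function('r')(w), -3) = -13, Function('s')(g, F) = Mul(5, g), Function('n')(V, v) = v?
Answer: Rational(848931955, 23829) ≈ 35626.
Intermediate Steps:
Function('r')(w) = -10 (Function('r')(w) = Add(3, -13) = -10)
E = 35626
Add(E, Mul(-1, Pow(Add(-20884, Function('I')(Function('r')(8), Function('s')(-3, Function('n')(4, 5)))), -1))) = Add(35626, Mul(-1, Pow(Add(-20884, Add(Mul(71, -10), Mul(149, Mul(5, -3)))), -1))) = Add(35626, Mul(-1, Pow(Add(-20884, Add(-710, Mul(149, -15))), -1))) = Add(35626, Mul(-1, Pow(Add(-20884, Add(-710, -2235)), -1))) = Add(35626, Mul(-1, Pow(Add(-20884, -2945), -1))) = Add(35626, Mul(-1, Pow(-23829, -1))) = Add(35626, Mul(-1, Rational(-1, 23829))) = Add(35626, Rational(1, 23829)) = Rational(848931955, 23829)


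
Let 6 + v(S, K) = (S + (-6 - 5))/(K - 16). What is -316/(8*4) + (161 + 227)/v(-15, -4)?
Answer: -34753/376 ≈ -92.428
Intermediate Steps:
v(S, K) = -6 + (-11 + S)/(-16 + K) (v(S, K) = -6 + (S + (-6 - 5))/(K - 16) = -6 + (S - 11)/(-16 + K) = -6 + (-11 + S)/(-16 + K))
-316/(8*4) + (161 + 227)/v(-15, -4) = -316/(8*4) + (161 + 227)/(((85 - 15 - 6*(-4))/(-16 - 4))) = -316/32 + 388/(((85 - 15 + 24)/(-20))) = -316*1/32 + 388/((-1/20*94)) = -79/8 + 388/(-47/10) = -79/8 + 388*(-10/47) = -79/8 - 3880/47 = -34753/376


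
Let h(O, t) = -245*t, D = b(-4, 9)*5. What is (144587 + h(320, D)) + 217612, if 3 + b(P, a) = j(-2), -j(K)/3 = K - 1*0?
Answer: 358524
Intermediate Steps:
j(K) = -3*K (j(K) = -3*(K - 1*0) = -3*(K + 0) = -3*K)
b(P, a) = 3 (b(P, a) = -3 - 3*(-2) = -3 + 6 = 3)
D = 15 (D = 3*5 = 15)
(144587 + h(320, D)) + 217612 = (144587 - 245*15) + 217612 = (144587 - 3675) + 217612 = 140912 + 217612 = 358524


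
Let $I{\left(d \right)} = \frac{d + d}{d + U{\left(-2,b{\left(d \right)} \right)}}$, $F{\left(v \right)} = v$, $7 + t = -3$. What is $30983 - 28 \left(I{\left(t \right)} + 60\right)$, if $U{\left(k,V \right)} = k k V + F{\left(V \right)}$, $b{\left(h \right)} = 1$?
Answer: $29191$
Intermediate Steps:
$t = -10$ ($t = -7 - 3 = -10$)
$U{\left(k,V \right)} = V + V k^{2}$ ($U{\left(k,V \right)} = k k V + V = k^{2} V + V = V k^{2} + V = V + V k^{2}$)
$I{\left(d \right)} = \frac{2 d}{5 + d}$ ($I{\left(d \right)} = \frac{d + d}{d + 1 \left(1 + \left(-2\right)^{2}\right)} = \frac{2 d}{d + 1 \left(1 + 4\right)} = \frac{2 d}{d + 1 \cdot 5} = \frac{2 d}{d + 5} = \frac{2 d}{5 + d}$)
$30983 - 28 \left(I{\left(t \right)} + 60\right) = 30983 - 28 \left(2 \left(-10\right) \frac{1}{5 - 10} + 60\right) = 30983 - 28 \left(2 \left(-10\right) \frac{1}{-5} + 60\right) = 30983 - 28 \left(2 \left(-10\right) \left(- \frac{1}{5}\right) + 60\right) = 30983 - 28 \left(4 + 60\right) = 30983 - 28 \cdot 64 = 30983 - 1792 = 29191$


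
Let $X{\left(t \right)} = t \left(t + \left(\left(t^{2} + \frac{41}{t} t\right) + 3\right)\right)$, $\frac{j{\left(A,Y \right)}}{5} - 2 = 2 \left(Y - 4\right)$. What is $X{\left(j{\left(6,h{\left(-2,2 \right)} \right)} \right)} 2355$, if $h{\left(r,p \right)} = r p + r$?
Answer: $-1707045300$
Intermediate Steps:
$h{\left(r,p \right)} = r + p r$ ($h{\left(r,p \right)} = p r + r = r + p r$)
$j{\left(A,Y \right)} = -30 + 10 Y$ ($j{\left(A,Y \right)} = 10 + 5 \cdot 2 \left(Y - 4\right) = 10 + 5 \cdot 2 \left(-4 + Y\right) = 10 + 5 \left(-8 + 2 Y\right) = 10 + \left(-40 + 10 Y\right) = -30 + 10 Y$)
$X{\left(t \right)} = t \left(44 + t + t^{2}\right)$ ($X{\left(t \right)} = t \left(t + \left(\left(t^{2} + 41\right) + 3\right)\right) = t \left(t + \left(\left(41 + t^{2}\right) + 3\right)\right) = t \left(t + \left(44 + t^{2}\right)\right) = t \left(44 + t + t^{2}\right)$)
$X{\left(j{\left(6,h{\left(-2,2 \right)} \right)} \right)} 2355 = \left(-30 + 10 \left(- 2 \left(1 + 2\right)\right)\right) \left(44 + \left(-30 + 10 \left(- 2 \left(1 + 2\right)\right)\right) + \left(-30 + 10 \left(- 2 \left(1 + 2\right)\right)\right)^{2}\right) 2355 = \left(-30 + 10 \left(\left(-2\right) 3\right)\right) \left(44 + \left(-30 + 10 \left(\left(-2\right) 3\right)\right) + \left(-30 + 10 \left(\left(-2\right) 3\right)\right)^{2}\right) 2355 = \left(-30 + 10 \left(-6\right)\right) \left(44 + \left(-30 + 10 \left(-6\right)\right) + \left(-30 + 10 \left(-6\right)\right)^{2}\right) 2355 = \left(-30 - 60\right) \left(44 - 90 + \left(-30 - 60\right)^{2}\right) 2355 = - 90 \left(44 - 90 + \left(-90\right)^{2}\right) 2355 = - 90 \left(44 - 90 + 8100\right) 2355 = \left(-90\right) 8054 \cdot 2355 = \left(-724860\right) 2355 = -1707045300$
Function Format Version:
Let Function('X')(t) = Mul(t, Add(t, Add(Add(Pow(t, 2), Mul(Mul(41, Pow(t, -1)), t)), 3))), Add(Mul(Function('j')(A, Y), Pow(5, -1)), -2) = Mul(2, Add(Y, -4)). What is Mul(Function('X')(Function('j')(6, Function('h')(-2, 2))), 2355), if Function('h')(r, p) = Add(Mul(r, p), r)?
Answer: -1707045300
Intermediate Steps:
Function('h')(r, p) = Add(r, Mul(p, r)) (Function('h')(r, p) = Add(Mul(p, r), r) = Add(r, Mul(p, r)))
Function('j')(A, Y) = Add(-30, Mul(10, Y)) (Function('j')(A, Y) = Add(10, Mul(5, Mul(2, Add(Y, -4)))) = Add(10, Mul(5, Mul(2, Add(-4, Y)))) = Add(10, Mul(5, Add(-8, Mul(2, Y)))) = Add(10, Add(-40, Mul(10, Y))) = Add(-30, Mul(10, Y)))
Function('X')(t) = Mul(t, Add(44, t, Pow(t, 2))) (Function('X')(t) = Mul(t, Add(t, Add(Add(Pow(t, 2), 41), 3))) = Mul(t, Add(t, Add(Add(41, Pow(t, 2)), 3))) = Mul(t, Add(t, Add(44, Pow(t, 2)))) = Mul(t, Add(44, t, Pow(t, 2))))
Mul(Function('X')(Function('j')(6, Function('h')(-2, 2))), 2355) = Mul(Mul(Add(-30, Mul(10, Mul(-2, Add(1, 2)))), Add(44, Add(-30, Mul(10, Mul(-2, Add(1, 2)))), Pow(Add(-30, Mul(10, Mul(-2, Add(1, 2)))), 2))), 2355) = Mul(Mul(Add(-30, Mul(10, Mul(-2, 3))), Add(44, Add(-30, Mul(10, Mul(-2, 3))), Pow(Add(-30, Mul(10, Mul(-2, 3))), 2))), 2355) = Mul(Mul(Add(-30, Mul(10, -6)), Add(44, Add(-30, Mul(10, -6)), Pow(Add(-30, Mul(10, -6)), 2))), 2355) = Mul(Mul(Add(-30, -60), Add(44, Add(-30, -60), Pow(Add(-30, -60), 2))), 2355) = Mul(Mul(-90, Add(44, -90, Pow(-90, 2))), 2355) = Mul(Mul(-90, Add(44, -90, 8100)), 2355) = Mul(Mul(-90, 8054), 2355) = Mul(-724860, 2355) = -1707045300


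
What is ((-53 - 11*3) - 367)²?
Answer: 205209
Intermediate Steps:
((-53 - 11*3) - 367)² = ((-53 - 33) - 367)² = (-86 - 367)² = (-453)² = 205209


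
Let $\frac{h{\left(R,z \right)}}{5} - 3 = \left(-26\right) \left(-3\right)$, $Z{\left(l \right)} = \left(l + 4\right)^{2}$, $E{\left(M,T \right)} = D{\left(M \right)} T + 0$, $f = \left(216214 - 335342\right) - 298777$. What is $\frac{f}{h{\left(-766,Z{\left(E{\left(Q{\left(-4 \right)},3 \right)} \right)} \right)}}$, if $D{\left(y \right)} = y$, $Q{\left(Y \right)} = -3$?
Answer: $- \frac{83581}{81} \approx -1031.9$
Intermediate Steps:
$f = -417905$ ($f = -119128 - 298777 = -417905$)
$E{\left(M,T \right)} = M T$ ($E{\left(M,T \right)} = M T + 0 = M T$)
$Z{\left(l \right)} = \left(4 + l\right)^{2}$
$h{\left(R,z \right)} = 405$ ($h{\left(R,z \right)} = 15 + 5 \left(\left(-26\right) \left(-3\right)\right) = 15 + 5 \cdot 78 = 15 + 390 = 405$)
$\frac{f}{h{\left(-766,Z{\left(E{\left(Q{\left(-4 \right)},3 \right)} \right)} \right)}} = - \frac{417905}{405} = \left(-417905\right) \frac{1}{405} = - \frac{83581}{81}$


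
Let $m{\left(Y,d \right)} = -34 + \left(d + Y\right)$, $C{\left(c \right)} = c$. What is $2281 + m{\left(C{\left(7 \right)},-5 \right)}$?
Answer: $2249$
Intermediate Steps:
$m{\left(Y,d \right)} = -34 + Y + d$ ($m{\left(Y,d \right)} = -34 + \left(Y + d\right) = -34 + Y + d$)
$2281 + m{\left(C{\left(7 \right)},-5 \right)} = 2281 - 32 = 2249$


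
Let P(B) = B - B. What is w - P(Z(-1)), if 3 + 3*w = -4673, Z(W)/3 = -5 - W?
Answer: -4676/3 ≈ -1558.7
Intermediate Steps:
Z(W) = -15 - 3*W (Z(W) = 3*(-5 - W) = -15 - 3*W)
P(B) = 0
w = -4676/3 (w = -1 + (⅓)*(-4673) = -1 - 4673/3 = -4676/3 ≈ -1558.7)
w - P(Z(-1)) = -4676/3 - 1*0 = -4676/3 + 0 = -4676/3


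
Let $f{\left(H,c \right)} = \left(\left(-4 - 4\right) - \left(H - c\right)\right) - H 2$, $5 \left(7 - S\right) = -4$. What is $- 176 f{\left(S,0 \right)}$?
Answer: $\frac{27632}{5} \approx 5526.4$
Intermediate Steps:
$S = \frac{39}{5}$ ($S = 7 - - \frac{4}{5} = 7 + \frac{4}{5} = \frac{39}{5} \approx 7.8$)
$f{\left(H,c \right)} = -8 + c - 3 H$ ($f{\left(H,c \right)} = \left(\left(-4 - 4\right) - \left(H - c\right)\right) - 2 H = \left(-8 - \left(H - c\right)\right) - 2 H = \left(-8 + c - H\right) - 2 H = -8 + c - 3 H$)
$- 176 f{\left(S,0 \right)} = - 176 \left(-8 + 0 - \frac{117}{5}\right) = \left(-176\right) \left(- \frac{157}{5}\right) = \frac{27632}{5}$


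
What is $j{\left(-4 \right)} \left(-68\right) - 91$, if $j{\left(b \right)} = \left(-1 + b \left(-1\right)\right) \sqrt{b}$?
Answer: $-91 - 408 i \approx -91.0 - 408.0 i$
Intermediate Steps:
$j{\left(b \right)} = \sqrt{b} \left(-1 - b\right)$ ($j{\left(b \right)} = \left(-1 - b\right) \sqrt{b} = \sqrt{b} \left(-1 - b\right)$)
$j{\left(-4 \right)} \left(-68\right) - 91 = \sqrt{-4} \left(-1 - -4\right) \left(-68\right) - 91 = 2 i \left(-1 + 4\right) \left(-68\right) - 91 = 2 i 3 \left(-68\right) - 91 = 6 i \left(-68\right) - 91 = - 408 i - 91 = -91 - 408 i$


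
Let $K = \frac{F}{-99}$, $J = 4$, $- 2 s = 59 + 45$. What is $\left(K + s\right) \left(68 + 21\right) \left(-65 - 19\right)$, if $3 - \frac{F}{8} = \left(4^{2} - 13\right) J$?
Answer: $\frac{4216464}{11} \approx 3.8332 \cdot 10^{5}$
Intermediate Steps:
$s = -52$ ($s = - \frac{59 + 45}{2} = \left(- \frac{1}{2}\right) 104 = -52$)
$F = -72$ ($F = 24 - 8 \left(4^{2} - 13\right) 4 = 24 - 8 \left(16 - 13\right) 4 = 24 - 8 \cdot 3 \cdot 4 = 24 - 96 = -72$)
$K = \frac{8}{11}$ ($K = - \frac{72}{-99} = \left(-72\right) \left(- \frac{1}{99}\right) = \frac{8}{11} \approx 0.72727$)
$\left(K + s\right) \left(68 + 21\right) \left(-65 - 19\right) = \left(\frac{8}{11} - 52\right) \left(68 + 21\right) \left(-65 - 19\right) = - \frac{564 \cdot 89 \left(-84\right)}{11} = \left(- \frac{564}{11}\right) \left(-7476\right) = \frac{4216464}{11}$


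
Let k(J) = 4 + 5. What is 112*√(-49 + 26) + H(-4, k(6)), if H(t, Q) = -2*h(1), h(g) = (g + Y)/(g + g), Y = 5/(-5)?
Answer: 112*I*√23 ≈ 537.13*I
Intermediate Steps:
Y = -1 (Y = 5*(-⅕) = -1)
h(g) = (-1 + g)/(2*g) (h(g) = (g - 1)/(g + g) = (-1 + g)/((2*g)) = (-1 + g)*(1/(2*g)) = (-1 + g)/(2*g))
k(J) = 9
H(t, Q) = 0 (H(t, Q) = -(-1 + 1)/1 = -0 = -2*0 = 0)
112*√(-49 + 26) + H(-4, k(6)) = 112*√(-49 + 26) + 0 = 112*√(-23) + 0 = 112*(I*√23) + 0 = 112*I*√23 + 0 = 112*I*√23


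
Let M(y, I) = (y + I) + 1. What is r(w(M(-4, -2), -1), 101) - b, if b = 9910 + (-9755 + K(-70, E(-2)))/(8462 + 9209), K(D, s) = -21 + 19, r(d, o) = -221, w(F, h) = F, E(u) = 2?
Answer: -179015144/17671 ≈ -10130.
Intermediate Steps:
M(y, I) = 1 + I + y (M(y, I) = (I + y) + 1 = 1 + I + y)
K(D, s) = -2
b = 175109853/17671 (b = 9910 + (-9755 - 2)/(8462 + 9209) = 9910 - 9757/17671 = 175109853/17671 ≈ 9909.5)
r(w(M(-4, -2), -1), 101) - b = -221 - 1*175109853/17671 = -221 - 175109853/17671 = -179015144/17671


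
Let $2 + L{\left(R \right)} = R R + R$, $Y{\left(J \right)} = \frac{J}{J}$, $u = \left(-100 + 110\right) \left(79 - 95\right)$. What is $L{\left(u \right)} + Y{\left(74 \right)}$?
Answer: $25439$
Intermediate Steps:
$u = -160$ ($u = 10 \left(-16\right) = -160$)
$Y{\left(J \right)} = 1$
$L{\left(R \right)} = -2 + R + R^{2}$ ($L{\left(R \right)} = -2 + \left(R R + R\right) = -2 + \left(R^{2} + R\right) = -2 + \left(R + R^{2}\right) = -2 + R + R^{2}$)
$L{\left(u \right)} + Y{\left(74 \right)} = \left(-2 - 160 + \left(-160\right)^{2}\right) + 1 = \left(-2 - 160 + 25600\right) + 1 = 25438 + 1 = 25439$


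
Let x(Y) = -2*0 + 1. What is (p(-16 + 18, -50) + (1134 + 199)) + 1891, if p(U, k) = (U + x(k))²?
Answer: 3233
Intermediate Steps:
x(Y) = 1 (x(Y) = 0 + 1 = 1)
p(U, k) = (1 + U)² (p(U, k) = (U + 1)² = (1 + U)²)
(p(-16 + 18, -50) + (1134 + 199)) + 1891 = ((1 + (-16 + 18))² + (1134 + 199)) + 1891 = ((1 + 2)² + 1333) + 1891 = (3² + 1333) + 1891 = (9 + 1333) + 1891 = 1342 + 1891 = 3233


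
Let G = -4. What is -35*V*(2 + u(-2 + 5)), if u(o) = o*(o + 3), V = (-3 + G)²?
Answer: -34300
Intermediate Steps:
V = 49 (V = (-3 - 4)² = (-7)² = 49)
u(o) = o*(3 + o)
-35*V*(2 + u(-2 + 5)) = -1715*(2 + (-2 + 5)*(3 + (-2 + 5))) = -1715*(2 + 3*(3 + 3)) = -1715*(2 + 3*6) = -1715*(2 + 18) = -1715*20 = -35*980 = -34300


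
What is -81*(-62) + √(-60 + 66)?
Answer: 5022 + √6 ≈ 5024.5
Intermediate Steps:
-81*(-62) + √(-60 + 66) = 5022 + √6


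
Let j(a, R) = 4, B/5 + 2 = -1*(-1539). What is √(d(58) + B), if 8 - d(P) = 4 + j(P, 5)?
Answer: √7685 ≈ 87.664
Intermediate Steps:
B = 7685 (B = -10 + 5*(-1*(-1539)) = -10 + 5*1539 = -10 + 7695 = 7685)
d(P) = 0 (d(P) = 8 - (4 + 4) = 8 - 1*8 = 8 - 8 = 0)
√(d(58) + B) = √(0 + 7685) = √7685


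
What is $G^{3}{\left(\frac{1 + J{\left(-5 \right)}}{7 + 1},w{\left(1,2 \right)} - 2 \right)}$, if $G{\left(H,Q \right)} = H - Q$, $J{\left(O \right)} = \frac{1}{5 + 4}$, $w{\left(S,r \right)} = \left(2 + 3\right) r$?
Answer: $- \frac{22665187}{46656} \approx -485.79$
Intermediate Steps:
$w{\left(S,r \right)} = 5 r$
$J{\left(O \right)} = \frac{1}{9}$
$G^{3}{\left(\frac{1 + J{\left(-5 \right)}}{7 + 1},w{\left(1,2 \right)} - 2 \right)} = \left(\frac{1 + \frac{1}{9}}{7 + 1} - \left(5 \cdot 2 - 2\right)\right)^{3} = \left(\frac{10}{9 \cdot 8} - \left(10 - 2\right)\right)^{3} = \left(\frac{10}{9} \cdot \frac{1}{8} - 8\right)^{3} = \left(\frac{5}{36} - 8\right)^{3} = \left(- \frac{283}{36}\right)^{3} = - \frac{22665187}{46656}$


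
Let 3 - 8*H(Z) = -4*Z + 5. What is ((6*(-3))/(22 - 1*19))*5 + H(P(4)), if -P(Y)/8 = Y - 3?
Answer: -137/4 ≈ -34.250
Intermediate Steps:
P(Y) = 24 - 8*Y (P(Y) = -8*(Y - 3) = -8*(-3 + Y) = 24 - 8*Y)
H(Z) = -1/4 + Z/2 (H(Z) = 3/8 - (-4*Z + 5)/8 = 3/8 - (5 - 4*Z)/8 = 3/8 + (-5/8 + Z/2) = -1/4 + Z/2)
((6*(-3))/(22 - 1*19))*5 + H(P(4)) = ((6*(-3))/(22 - 1*19))*5 + (-1/4 + (24 - 8*4)/2) = -18/(22 - 19)*5 + (-1/4 + (24 - 32)/2) = -18/3*5 + (-1/4 + (1/2)*(-8)) = -18*1/3*5 + (-1/4 - 4) = -6*5 - 17/4 = -30 - 17/4 = -137/4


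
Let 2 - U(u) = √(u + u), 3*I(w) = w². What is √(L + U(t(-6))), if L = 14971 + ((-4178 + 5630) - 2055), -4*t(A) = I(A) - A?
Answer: √(14370 - 3*I) ≈ 119.87 - 0.013*I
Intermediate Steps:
I(w) = w²/3
t(A) = -A²/12 + A/4 (t(A) = -(A²/3 - A)/4 = -(-A + A²/3)/4 = -A²/12 + A/4)
L = 14368 (L = 14971 + (1452 - 2055) = 14971 - 603 = 14368)
U(u) = 2 - √2*√u (U(u) = 2 - √(u + u) = 2 - √(2*u) = 2 - √2*√u)
√(L + U(t(-6))) = √(14368 + (2 - √2*√((1/12)*(-6)*(3 - 1*(-6))))) = √(14368 + (2 - √2*√((1/12)*(-6)*(3 + 6)))) = √(14368 + (2 - √2*√((1/12)*(-6)*9))) = √(14368 + (2 - √2*√(-9/2))) = √(14368 + (2 - √2*3*I*√2/2)) = √(14368 + (2 - 3*I)) = √(14370 - 3*I)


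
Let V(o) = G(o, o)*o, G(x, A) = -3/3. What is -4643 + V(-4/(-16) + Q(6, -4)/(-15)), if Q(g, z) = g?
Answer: -92857/20 ≈ -4642.9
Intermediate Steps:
G(x, A) = -1 (G(x, A) = -3*⅓ = -1)
V(o) = -o
-4643 + V(-4/(-16) + Q(6, -4)/(-15)) = -4643 - (-4/(-16) + 6/(-15)) = -4643 - (-4*(-1/16) + 6*(-1/15)) = -4643 - (¼ - ⅖) = -4643 - 1*(-3/20) = -4643 + 3/20 = -92857/20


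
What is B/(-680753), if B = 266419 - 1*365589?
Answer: 99170/680753 ≈ 0.14568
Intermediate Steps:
B = -99170 (B = 266419 - 365589 = -99170)
B/(-680753) = -99170/(-680753) = -99170*(-1/680753) = 99170/680753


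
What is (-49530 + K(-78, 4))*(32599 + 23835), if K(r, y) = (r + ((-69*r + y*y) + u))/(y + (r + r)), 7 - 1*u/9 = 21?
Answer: -106289968309/38 ≈ -2.7971e+9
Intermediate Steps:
u = -126 (u = 63 - 9*21 = 63 - 189 = -126)
K(r, y) = (-126 + y² - 68*r)/(y + 2*r) (K(r, y) = (r + ((-69*r + y*y) - 126))/(y + (r + r)) = (r + ((-69*r + y²) - 126))/(y + 2*r) = (r + ((y² - 69*r) - 126))/(y + 2*r) = (r + (-126 + y² - 69*r))/(y + 2*r) = (-126 + y² - 68*r)/(y + 2*r))
(-49530 + K(-78, 4))*(32599 + 23835) = (-49530 + (-126 + 4² - 68*(-78))/(4 + 2*(-78)))*(32599 + 23835) = (-49530 + (-126 + 16 + 5304)/(4 - 156))*56434 = (-49530 + 5194/(-152))*56434 = (-49530 - 1/152*5194)*56434 = (-49530 - 2597/76)*56434 = -3766877/76*56434 = -106289968309/38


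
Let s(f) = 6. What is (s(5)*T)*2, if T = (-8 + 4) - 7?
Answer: -132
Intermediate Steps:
T = -11 (T = -4 - 7 = -11)
(s(5)*T)*2 = (6*(-11))*2 = -66*2 = -132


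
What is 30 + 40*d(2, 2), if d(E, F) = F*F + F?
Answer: 270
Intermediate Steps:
d(E, F) = F + F² (d(E, F) = F² + F = F + F²)
30 + 40*d(2, 2) = 30 + 40*(2*(1 + 2)) = 30 + 40*(2*3) = 30 + 40*6 = 30 + 240 = 270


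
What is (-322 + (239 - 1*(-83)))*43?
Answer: 0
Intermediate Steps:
(-322 + (239 - 1*(-83)))*43 = (-322 + (239 + 83))*43 = (-322 + 322)*43 = 0*43 = 0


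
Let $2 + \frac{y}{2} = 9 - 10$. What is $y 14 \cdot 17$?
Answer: $-1428$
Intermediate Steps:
$y = -6$ ($y = -4 + 2 \left(9 - 10\right) = -4 + 2 \left(-1\right) = -4 - 2 = -6$)
$y 14 \cdot 17 = \left(-6\right) 14 \cdot 17 = \left(-84\right) 17 = -1428$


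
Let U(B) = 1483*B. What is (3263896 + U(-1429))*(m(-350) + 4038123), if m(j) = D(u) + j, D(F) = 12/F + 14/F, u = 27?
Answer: 41597958959011/9 ≈ 4.6220e+12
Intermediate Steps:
D(F) = 26/F
m(j) = 26/27 + j
(3263896 + U(-1429))*(m(-350) + 4038123) = (3263896 + 1483*(-1429))*((26/27 - 350) + 4038123) = (3263896 - 2119207)*(-9424/27 + 4038123) = 1144689*(109019897/27) = 41597958959011/9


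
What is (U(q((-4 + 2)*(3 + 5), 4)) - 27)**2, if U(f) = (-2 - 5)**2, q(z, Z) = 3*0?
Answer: 484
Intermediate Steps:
q(z, Z) = 0
U(f) = 49 (U(f) = (-7)**2 = 49)
(U(q((-4 + 2)*(3 + 5), 4)) - 27)**2 = (49 - 27)**2 = 22**2 = 484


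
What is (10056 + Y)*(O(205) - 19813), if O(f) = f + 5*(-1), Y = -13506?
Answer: 67664850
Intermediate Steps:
O(f) = -5 + f (O(f) = f - 5 = -5 + f)
(10056 + Y)*(O(205) - 19813) = (10056 - 13506)*((-5 + 205) - 19813) = -3450*(200 - 19813) = -3450*(-19613) = 67664850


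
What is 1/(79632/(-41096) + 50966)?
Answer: 5137/261802388 ≈ 1.9622e-5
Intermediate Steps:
1/(79632/(-41096) + 50966) = 1/(79632*(-1/41096) + 50966) = 1/(-9954/5137 + 50966) = 1/(261802388/5137) = 5137/261802388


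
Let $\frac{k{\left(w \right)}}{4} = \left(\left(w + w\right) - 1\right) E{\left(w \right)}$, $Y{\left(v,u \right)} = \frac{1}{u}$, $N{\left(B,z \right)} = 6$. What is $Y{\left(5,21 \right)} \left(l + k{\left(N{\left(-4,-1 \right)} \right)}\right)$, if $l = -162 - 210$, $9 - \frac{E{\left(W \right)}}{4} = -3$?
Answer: $\frac{580}{7} \approx 82.857$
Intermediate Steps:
$E{\left(W \right)} = 48$ ($E{\left(W \right)} = 36 - -12 = 36 + 12 = 48$)
$l = -372$
$k{\left(w \right)} = -192 + 384 w$ ($k{\left(w \right)} = 4 \left(\left(w + w\right) - 1\right) 48 = 4 \left(2 w - 1\right) 48 = 4 \left(-1 + 2 w\right) 48 = 4 \left(-48 + 96 w\right) = -192 + 384 w$)
$Y{\left(5,21 \right)} \left(l + k{\left(N{\left(-4,-1 \right)} \right)}\right) = \frac{-372 + \left(-192 + 384 \cdot 6\right)}{21} = \frac{-372 + \left(-192 + 2304\right)}{21} = \frac{-372 + 2112}{21} = \frac{1}{21} \cdot 1740 = \frac{580}{7}$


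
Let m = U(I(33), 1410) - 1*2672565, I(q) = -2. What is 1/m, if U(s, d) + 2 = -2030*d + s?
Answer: -1/5534869 ≈ -1.8067e-7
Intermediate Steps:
U(s, d) = -2 + s - 2030*d (U(s, d) = -2 + (-2030*d + s) = -2 + (s - 2030*d) = -2 + s - 2030*d)
m = -5534869 (m = (-2 - 2 - 2030*1410) - 1*2672565 = (-2 - 2 - 2862300) - 2672565 = -2862304 - 2672565 = -5534869)
1/m = 1/(-5534869) = -1/5534869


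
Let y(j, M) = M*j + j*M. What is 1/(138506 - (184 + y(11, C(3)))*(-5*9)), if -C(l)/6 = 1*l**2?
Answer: 1/93326 ≈ 1.0715e-5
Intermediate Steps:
C(l) = -6*l**2
y(j, M) = 2*M*j (y(j, M) = M*j + M*j = 2*M*j)
1/(138506 - (184 + y(11, C(3)))*(-5*9)) = 1/(138506 - (184 + 2*(-6*3**2)*11)*(-5*9)) = 1/(138506 - (184 + 2*(-6*9)*11)*(-45)) = 1/(138506 - (184 + 2*(-54)*11)*(-45)) = 1/(138506 - (184 - 1188)*(-45)) = 1/(138506 - (-1004)*(-45)) = 1/(138506 - 1*45180) = 1/(138506 - 45180) = 1/93326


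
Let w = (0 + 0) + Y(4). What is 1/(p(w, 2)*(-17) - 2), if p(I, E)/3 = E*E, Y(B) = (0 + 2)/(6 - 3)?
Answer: -1/206 ≈ -0.0048544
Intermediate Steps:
Y(B) = ⅔ (Y(B) = 2/3 = 2*(⅓) = ⅔)
w = ⅔ (w = (0 + 0) + ⅔ = 0 + ⅔ = ⅔ ≈ 0.66667)
p(I, E) = 3*E² (p(I, E) = 3*(E*E) = 3*E²)
1/(p(w, 2)*(-17) - 2) = 1/((3*2²)*(-17) - 2) = 1/((3*4)*(-17) - 2) = 1/(12*(-17) - 2) = 1/(-204 - 2) = 1/(-206) = -1/206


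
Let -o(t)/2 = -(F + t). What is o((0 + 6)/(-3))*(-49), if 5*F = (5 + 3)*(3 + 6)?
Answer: -6076/5 ≈ -1215.2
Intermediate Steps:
F = 72/5 (F = ((5 + 3)*(3 + 6))/5 = (8*9)/5 = (1/5)*72 = 72/5 ≈ 14.400)
o(t) = 144/5 + 2*t (o(t) = -(-2)*(72/5 + t) = -2*(-72/5 - t) = 144/5 + 2*t)
o((0 + 6)/(-3))*(-49) = (144/5 + 2*((0 + 6)/(-3)))*(-49) = (144/5 + 2*(-1/3*6))*(-49) = (144/5 + 2*(-2))*(-49) = (144/5 - 4)*(-49) = (124/5)*(-49) = -6076/5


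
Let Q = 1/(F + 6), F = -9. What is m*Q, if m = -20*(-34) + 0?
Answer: -680/3 ≈ -226.67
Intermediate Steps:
Q = -1/3 (Q = 1/(-9 + 6) = 1/(-3) = -1/3 ≈ -0.33333)
m = 680 (m = 680 + 0 = 680)
m*Q = 680*(-1/3) = -680/3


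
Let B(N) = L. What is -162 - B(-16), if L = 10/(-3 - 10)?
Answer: -2096/13 ≈ -161.23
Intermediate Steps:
L = -10/13 (L = 10/(-13) = 10*(-1/13) = -10/13 ≈ -0.76923)
B(N) = -10/13
-162 - B(-16) = -162 - 1*(-10/13) = -162 + 10/13 = -2096/13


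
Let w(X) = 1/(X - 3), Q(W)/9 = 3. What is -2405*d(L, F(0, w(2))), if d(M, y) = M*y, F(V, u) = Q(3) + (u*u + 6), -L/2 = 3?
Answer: 490620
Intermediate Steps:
L = -6 (L = -2*3 = -6)
Q(W) = 27 (Q(W) = 9*3 = 27)
w(X) = 1/(-3 + X)
F(V, u) = 33 + u**2 (F(V, u) = 27 + (u*u + 6) = 27 + (u**2 + 6) = 27 + (6 + u**2) = 33 + u**2)
-2405*d(L, F(0, w(2))) = -(-14430)*(33 + (1/(-3 + 2))**2) = -(-14430)*(33 + (1/(-1))**2) = -(-14430)*(33 + (-1)**2) = -(-14430)*(33 + 1) = -(-14430)*34 = -2405*(-204) = 490620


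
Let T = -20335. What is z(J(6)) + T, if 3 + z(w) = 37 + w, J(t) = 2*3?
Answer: -20295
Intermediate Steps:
J(t) = 6
z(w) = 34 + w (z(w) = -3 + (37 + w) = 34 + w)
z(J(6)) + T = (34 + 6) - 20335 = 40 - 20335 = -20295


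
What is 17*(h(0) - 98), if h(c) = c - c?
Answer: -1666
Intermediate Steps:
h(c) = 0
17*(h(0) - 98) = 17*(0 - 98) = 17*(-98) = -1666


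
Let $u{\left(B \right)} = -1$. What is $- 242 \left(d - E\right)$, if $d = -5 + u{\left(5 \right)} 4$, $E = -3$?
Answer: $1452$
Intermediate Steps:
$d = -9$ ($d = -5 - 4 = -9$)
$- 242 \left(d - E\right) = - 242 \left(-9 - -3\right) = - 242 \left(-9 + 3\right) = \left(-242\right) \left(-6\right) = 1452$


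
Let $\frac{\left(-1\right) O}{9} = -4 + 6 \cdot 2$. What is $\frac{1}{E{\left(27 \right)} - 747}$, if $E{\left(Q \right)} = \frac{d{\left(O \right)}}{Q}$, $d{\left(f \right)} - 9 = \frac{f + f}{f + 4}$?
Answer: $- \frac{17}{12692} \approx -0.0013394$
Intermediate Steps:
$O = -72$ ($O = - 9 \left(-4 + 6 \cdot 2\right) = - 9 \left(-4 + 12\right) = \left(-9\right) 8 = -72$)
$d{\left(f \right)} = 9 + \frac{2 f}{4 + f}$ ($d{\left(f \right)} = 9 + \frac{f + f}{f + 4} = 9 + \frac{2 f}{4 + f}$)
$E{\left(Q \right)} = \frac{189}{17 Q}$ ($E{\left(Q \right)} = \frac{\frac{1}{4 - 72} \left(36 + 11 \left(-72\right)\right)}{Q} = \frac{\frac{1}{-68} \left(36 - 792\right)}{Q} = \frac{\left(- \frac{1}{68}\right) \left(-756\right)}{Q} = \frac{189}{17 Q}$)
$\frac{1}{E{\left(27 \right)} - 747} = \frac{1}{\frac{189}{17 \cdot 27} - 747} = \frac{1}{\frac{189}{17} \cdot \frac{1}{27} - 747} = \frac{1}{\frac{7}{17} - 747} = \frac{1}{- \frac{12692}{17}} = - \frac{17}{12692}$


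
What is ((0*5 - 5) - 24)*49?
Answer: -1421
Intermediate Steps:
((0*5 - 5) - 24)*49 = ((0 - 5) - 24)*49 = (-5 - 24)*49 = -29*49 = -1421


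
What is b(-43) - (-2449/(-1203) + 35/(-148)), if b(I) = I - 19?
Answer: -11359075/178044 ≈ -63.799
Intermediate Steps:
b(I) = -19 + I
b(-43) - (-2449/(-1203) + 35/(-148)) = (-19 - 43) - (-2449/(-1203) + 35/(-148)) = -62 - (-2449*(-1/1203) + 35*(-1/148)) = -62 - (2449/1203 - 35/148) = -62 - 1*320347/178044 = -62 - 320347/178044 = -11359075/178044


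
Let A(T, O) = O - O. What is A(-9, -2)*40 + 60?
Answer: 60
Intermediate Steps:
A(T, O) = 0
A(-9, -2)*40 + 60 = 0*40 + 60 = 0 + 60 = 60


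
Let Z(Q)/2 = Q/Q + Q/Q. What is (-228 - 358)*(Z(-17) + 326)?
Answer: -193380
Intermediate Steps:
Z(Q) = 4 (Z(Q) = 2*(Q/Q + Q/Q) = 2*(1 + 1) = 2*2 = 4)
(-228 - 358)*(Z(-17) + 326) = (-228 - 358)*(4 + 326) = -586*330 = -193380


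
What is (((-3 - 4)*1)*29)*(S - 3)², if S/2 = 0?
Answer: -1827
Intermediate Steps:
S = 0 (S = 2*0 = 0)
(((-3 - 4)*1)*29)*(S - 3)² = (((-3 - 4)*1)*29)*(0 - 3)² = (-7*1*29)*(-3)² = -7*29*9 = -203*9 = -1827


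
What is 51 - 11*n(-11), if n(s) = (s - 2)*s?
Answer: -1522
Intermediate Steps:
n(s) = s*(-2 + s) (n(s) = (-2 + s)*s = s*(-2 + s))
51 - 11*n(-11) = 51 - (-121)*(-2 - 11) = 51 - (-121)*(-13) = 51 - 11*143 = 51 - 1573 = -1522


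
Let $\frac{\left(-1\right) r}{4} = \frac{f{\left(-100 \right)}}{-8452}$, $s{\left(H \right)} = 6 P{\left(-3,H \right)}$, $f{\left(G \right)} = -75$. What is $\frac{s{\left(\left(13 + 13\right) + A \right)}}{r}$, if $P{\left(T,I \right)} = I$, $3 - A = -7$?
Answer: $- \frac{152136}{25} \approx -6085.4$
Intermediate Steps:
$A = 10$ ($A = 3 - -7 = 3 + 7 = 10$)
$s{\left(H \right)} = 6 H$
$r = - \frac{75}{2113}$ ($r = - 4 \left(- \frac{75}{-8452}\right) = - 4 \left(\left(-75\right) \left(- \frac{1}{8452}\right)\right) = \left(-4\right) \frac{75}{8452} = - \frac{75}{2113} \approx -0.035495$)
$\frac{s{\left(\left(13 + 13\right) + A \right)}}{r} = \frac{6 \left(\left(13 + 13\right) + 10\right)}{- \frac{75}{2113}} = 6 \left(26 + 10\right) \left(- \frac{2113}{75}\right) = 6 \cdot 36 \left(- \frac{2113}{75}\right) = 216 \left(- \frac{2113}{75}\right) = - \frac{152136}{25}$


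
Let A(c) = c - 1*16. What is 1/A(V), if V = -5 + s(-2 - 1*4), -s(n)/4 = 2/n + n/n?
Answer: -3/71 ≈ -0.042253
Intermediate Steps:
s(n) = -4 - 8/n (s(n) = -4*(2/n + n/n) = -4*(2/n + 1) = -4*(1 + 2/n) = -4 - 8/n)
V = -23/3 (V = -5 + (-4 - 8/(-2 - 1*4)) = -5 + (-4 - 8/(-2 - 4)) = -5 + (-4 - 8/(-6)) = -5 + (-4 - 8*(-⅙)) = -5 + (-4 + 4/3) = -5 - 8/3 = -23/3 ≈ -7.6667)
A(c) = -16 + c (A(c) = c - 16 = -16 + c)
1/A(V) = 1/(-16 - 23/3) = 1/(-71/3) = -3/71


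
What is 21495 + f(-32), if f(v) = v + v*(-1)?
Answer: 21495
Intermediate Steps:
f(v) = 0 (f(v) = v - v = 0)
21495 + f(-32) = 21495 + 0 = 21495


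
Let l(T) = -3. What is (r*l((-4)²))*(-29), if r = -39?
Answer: -3393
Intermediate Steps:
(r*l((-4)²))*(-29) = -39*(-3)*(-29) = 117*(-29) = -3393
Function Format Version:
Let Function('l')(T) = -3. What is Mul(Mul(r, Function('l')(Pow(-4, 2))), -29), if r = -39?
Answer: -3393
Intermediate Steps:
Mul(Mul(r, Function('l')(Pow(-4, 2))), -29) = Mul(Mul(-39, -3), -29) = Mul(117, -29) = -3393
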